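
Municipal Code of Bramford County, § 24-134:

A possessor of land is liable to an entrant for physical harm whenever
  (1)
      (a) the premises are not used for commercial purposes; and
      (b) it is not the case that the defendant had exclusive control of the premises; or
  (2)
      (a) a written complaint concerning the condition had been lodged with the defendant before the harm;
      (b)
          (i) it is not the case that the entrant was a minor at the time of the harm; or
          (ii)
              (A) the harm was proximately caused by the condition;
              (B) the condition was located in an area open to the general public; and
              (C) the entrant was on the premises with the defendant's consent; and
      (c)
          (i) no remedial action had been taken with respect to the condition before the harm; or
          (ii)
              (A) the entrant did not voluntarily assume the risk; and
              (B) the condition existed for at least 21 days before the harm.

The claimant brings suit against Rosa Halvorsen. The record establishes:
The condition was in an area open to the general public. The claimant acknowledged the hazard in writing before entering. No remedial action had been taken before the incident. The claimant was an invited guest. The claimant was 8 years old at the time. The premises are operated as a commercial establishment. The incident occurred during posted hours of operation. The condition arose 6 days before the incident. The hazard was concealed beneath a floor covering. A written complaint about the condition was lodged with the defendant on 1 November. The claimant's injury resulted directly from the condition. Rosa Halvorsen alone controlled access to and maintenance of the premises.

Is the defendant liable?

Yes — liable.

(a) not (commercial use) — not satisfied.
(b) not (exclusive control) — not satisfied.
(1) = F AND F = false.
(a) complaint lodged — satisfied.
(i) not (entrant a minor) — not satisfied.
(A) proximate cause — met.
(B) public area — met.
(C) consent to enter — holds.
(ii) = T AND T AND T = true.
(b): F OR T → true.
(i) no remedial action — met.
(A) no assumed risk — not satisfied.
(B) condition ≥21 days old — not satisfied.
(ii) = F AND F = false.
(c) = T OR F = true.
(2): T AND T AND T → true.
Overall: F OR T → true.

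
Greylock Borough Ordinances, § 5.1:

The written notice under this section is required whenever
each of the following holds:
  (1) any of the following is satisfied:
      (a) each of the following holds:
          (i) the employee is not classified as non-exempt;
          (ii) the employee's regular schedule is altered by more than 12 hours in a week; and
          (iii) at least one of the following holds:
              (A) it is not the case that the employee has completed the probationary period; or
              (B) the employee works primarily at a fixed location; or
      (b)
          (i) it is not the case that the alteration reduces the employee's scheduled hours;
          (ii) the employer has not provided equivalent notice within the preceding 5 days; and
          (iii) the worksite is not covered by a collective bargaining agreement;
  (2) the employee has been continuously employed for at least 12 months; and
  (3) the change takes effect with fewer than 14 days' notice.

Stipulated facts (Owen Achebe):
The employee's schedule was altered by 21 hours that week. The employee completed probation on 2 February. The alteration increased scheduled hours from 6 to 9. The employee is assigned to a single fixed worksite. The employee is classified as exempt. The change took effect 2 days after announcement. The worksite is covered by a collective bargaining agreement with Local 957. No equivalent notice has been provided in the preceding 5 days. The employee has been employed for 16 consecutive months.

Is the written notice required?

Yes — required.

(i) not (non-exempt) — met.
(ii) schedule shift > 12h — satisfied.
(A) not (past probation) — not satisfied.
(B) fixed location — satisfied.
So (iii) is satisfied (F OR T).
(a): T AND T AND T → true.
(i) not (hours reduced) — holds.
(ii) no recent notice — satisfied.
(iii) no CBA — fails.
(b): T AND T AND F → false.
So (1) is satisfied (T OR F).
(2) tenure ≥ 12 mo. — met.
(3) < 14 days' notice — satisfied.
Overall: T AND T AND T → true.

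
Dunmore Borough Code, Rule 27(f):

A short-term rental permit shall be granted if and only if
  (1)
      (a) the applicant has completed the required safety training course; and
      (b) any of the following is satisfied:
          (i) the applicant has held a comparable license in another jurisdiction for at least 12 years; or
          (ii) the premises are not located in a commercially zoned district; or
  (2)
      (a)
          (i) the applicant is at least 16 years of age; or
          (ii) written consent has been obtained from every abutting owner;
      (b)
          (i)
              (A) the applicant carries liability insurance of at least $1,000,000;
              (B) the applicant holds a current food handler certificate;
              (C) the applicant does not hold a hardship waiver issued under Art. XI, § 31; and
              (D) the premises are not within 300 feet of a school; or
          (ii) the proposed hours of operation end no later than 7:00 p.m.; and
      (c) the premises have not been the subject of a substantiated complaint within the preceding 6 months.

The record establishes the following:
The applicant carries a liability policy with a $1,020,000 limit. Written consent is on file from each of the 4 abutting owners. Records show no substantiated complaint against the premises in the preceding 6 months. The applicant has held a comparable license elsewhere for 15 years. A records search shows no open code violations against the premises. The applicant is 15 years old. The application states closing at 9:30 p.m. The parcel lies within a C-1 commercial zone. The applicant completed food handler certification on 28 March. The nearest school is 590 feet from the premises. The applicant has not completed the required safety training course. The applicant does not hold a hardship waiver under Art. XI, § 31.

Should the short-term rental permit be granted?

Yes — granted.

(a) safety training — not satisfied.
(i) prior license ≥ 12 yr — holds.
(ii) not (commercially zoned) — not satisfied.
So (b) is satisfied (T OR F).
(1): F AND T → false.
(i) age ≥ 16 — not satisfied.
(ii) all abutters consent — holds.
(a): F OR T → true.
(A) insurance ≥ $1,000,000 — met.
(B) food handler cert. — holds.
(C) not (hardship waiver) — met.
(D) ≥300 ft from school — satisfied.
(i) = T AND T AND T AND T = true.
(ii) closes by 7 p.m. — not met.
(b) = T OR F = true.
(c) no complaint in 6 mo. — satisfied.
So (2) is satisfied (T AND T AND T).
So Overall is satisfied (F OR T).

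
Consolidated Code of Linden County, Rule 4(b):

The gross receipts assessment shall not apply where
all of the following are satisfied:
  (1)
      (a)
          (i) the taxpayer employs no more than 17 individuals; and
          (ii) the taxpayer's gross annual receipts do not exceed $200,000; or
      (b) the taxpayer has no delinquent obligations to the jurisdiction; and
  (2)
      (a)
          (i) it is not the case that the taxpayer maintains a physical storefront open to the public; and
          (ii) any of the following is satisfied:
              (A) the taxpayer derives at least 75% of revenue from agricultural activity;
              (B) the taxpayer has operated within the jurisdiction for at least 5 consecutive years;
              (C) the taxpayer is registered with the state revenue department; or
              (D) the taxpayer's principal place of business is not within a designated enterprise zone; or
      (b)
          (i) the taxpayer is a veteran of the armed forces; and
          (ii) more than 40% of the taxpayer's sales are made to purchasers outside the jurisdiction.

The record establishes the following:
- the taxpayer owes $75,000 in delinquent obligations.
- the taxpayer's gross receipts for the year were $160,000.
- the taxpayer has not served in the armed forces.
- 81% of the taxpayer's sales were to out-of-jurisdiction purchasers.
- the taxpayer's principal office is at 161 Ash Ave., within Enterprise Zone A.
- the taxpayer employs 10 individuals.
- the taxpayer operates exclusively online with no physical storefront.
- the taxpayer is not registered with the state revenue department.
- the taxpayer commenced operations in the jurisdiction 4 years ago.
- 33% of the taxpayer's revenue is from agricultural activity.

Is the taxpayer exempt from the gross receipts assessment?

No — not exempt.

(i) ≤ 17 employees — holds.
(ii) receipts ≤ $200,000 — holds.
(a) = T AND T = true.
(b) no delinquency — not satisfied.
(1) = T OR F = true.
(i) not (has storefront) — satisfied.
(A) ≥75% agricultural — fails.
(B) ≥ 5 yrs in jurisdiction — fails.
(C) state-registered — fails.
(D) not (in enterprise zone) — not satisfied.
So (ii) is not satisfied (F OR F OR F OR F).
So (a) is not satisfied (T AND F).
(i) veteran — not satisfied.
(ii) >40% out-of-jur. sales — holds.
(b): F AND T → false.
(2) = F OR F = false.
Overall: T AND F → false.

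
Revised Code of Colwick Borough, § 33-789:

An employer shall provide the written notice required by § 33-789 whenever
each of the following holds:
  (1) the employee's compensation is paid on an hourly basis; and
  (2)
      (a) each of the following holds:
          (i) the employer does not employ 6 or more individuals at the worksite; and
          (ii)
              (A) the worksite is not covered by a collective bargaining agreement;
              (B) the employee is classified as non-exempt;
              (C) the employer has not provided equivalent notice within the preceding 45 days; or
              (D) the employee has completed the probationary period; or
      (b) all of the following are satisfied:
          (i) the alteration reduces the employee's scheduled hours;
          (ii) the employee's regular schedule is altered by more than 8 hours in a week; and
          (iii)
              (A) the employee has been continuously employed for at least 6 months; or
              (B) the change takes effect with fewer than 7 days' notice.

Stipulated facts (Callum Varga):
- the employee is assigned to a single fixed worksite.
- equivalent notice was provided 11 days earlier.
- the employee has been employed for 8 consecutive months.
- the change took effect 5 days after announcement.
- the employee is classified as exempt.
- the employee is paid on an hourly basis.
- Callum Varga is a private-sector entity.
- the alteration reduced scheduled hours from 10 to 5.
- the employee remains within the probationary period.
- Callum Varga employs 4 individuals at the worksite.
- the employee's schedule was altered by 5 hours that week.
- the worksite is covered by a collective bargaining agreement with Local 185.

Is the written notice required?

No — not required.

(1) hourly-paid — satisfied.
(i) not (≥ 6 at site) — met.
(A) no CBA — not met.
(B) non-exempt — fails.
(C) no recent notice — fails.
(D) past probation — not met.
(ii) = F OR F OR F OR F = false.
(a) = T AND F = false.
(i) hours reduced — satisfied.
(ii) schedule shift > 8h — fails.
(A) tenure ≥ 6 mo. — holds.
(B) < 7 days' notice — met.
(iii) = T OR T = true.
(b) = T AND F AND T = false.
(2) = F OR F = false.
So Overall is not satisfied (T AND F).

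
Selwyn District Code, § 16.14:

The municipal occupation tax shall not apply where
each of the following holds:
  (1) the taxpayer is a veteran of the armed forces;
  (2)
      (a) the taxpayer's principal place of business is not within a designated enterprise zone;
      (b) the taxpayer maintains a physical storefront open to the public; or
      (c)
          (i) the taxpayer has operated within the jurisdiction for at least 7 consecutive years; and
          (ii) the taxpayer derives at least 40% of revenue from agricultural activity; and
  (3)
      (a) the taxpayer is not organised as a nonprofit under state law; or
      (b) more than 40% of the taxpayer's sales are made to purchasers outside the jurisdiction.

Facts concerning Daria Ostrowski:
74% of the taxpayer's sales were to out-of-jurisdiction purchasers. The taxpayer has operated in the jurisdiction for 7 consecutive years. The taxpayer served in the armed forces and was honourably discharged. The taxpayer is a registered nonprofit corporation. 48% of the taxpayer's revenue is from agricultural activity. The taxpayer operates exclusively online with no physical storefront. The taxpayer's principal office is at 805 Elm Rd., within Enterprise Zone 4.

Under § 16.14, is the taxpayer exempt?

Yes — exempt.

(1) veteran — satisfied.
(a) not (in enterprise zone) — not satisfied.
(b) has storefront — not met.
(i) ≥ 7 yrs in jurisdiction — holds.
(ii) ≥40% agricultural — met.
So (c) is satisfied (T AND T).
(2): F OR F OR T → true.
(a) not (nonprofit) — not met.
(b) >40% out-of-jur. sales — satisfied.
(3) = F OR T = true.
So Overall is satisfied (T AND T AND T).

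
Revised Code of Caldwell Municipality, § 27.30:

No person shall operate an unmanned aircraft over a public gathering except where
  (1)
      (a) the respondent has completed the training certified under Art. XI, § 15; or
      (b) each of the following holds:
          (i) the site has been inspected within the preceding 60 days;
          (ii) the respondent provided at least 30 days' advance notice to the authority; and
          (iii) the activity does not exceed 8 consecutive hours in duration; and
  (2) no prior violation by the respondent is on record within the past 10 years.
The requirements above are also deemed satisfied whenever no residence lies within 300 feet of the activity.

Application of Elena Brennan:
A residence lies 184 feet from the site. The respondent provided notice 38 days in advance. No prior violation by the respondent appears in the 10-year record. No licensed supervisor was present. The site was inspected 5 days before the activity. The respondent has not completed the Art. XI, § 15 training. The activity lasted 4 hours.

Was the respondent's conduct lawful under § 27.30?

(a) training certified — fails.
(i) site inspected — met.
(ii) ≥30 days' notice — met.
(iii) ≤ 8 hrs duration — satisfied.
(b) = T AND T AND T = true.
So (1) is satisfied (F OR T).
(2) no prior violation — satisfied.
So Overall is satisfied (T AND T).
Exception (no residence in 300 ft) — not satisfied.
Result: main true OR exception false → true.

Yes — lawful.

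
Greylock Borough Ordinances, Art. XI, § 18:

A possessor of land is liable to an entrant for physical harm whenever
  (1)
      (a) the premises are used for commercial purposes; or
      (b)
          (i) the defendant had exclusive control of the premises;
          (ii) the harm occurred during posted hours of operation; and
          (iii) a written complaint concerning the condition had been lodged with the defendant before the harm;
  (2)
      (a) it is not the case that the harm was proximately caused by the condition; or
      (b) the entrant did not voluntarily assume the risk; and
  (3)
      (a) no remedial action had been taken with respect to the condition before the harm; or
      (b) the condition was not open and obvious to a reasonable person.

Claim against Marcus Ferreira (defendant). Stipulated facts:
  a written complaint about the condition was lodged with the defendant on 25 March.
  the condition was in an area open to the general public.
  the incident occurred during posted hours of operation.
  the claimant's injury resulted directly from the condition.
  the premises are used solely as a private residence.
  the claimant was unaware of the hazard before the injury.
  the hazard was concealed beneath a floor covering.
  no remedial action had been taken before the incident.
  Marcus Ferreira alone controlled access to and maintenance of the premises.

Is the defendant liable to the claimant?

Yes — liable.

(a) commercial use — not met.
(i) exclusive control — met.
(ii) during posted hours — met.
(iii) complaint lodged — holds.
(b): T AND T AND T → true.
(1): F OR T → true.
(a) not (proximate cause) — not met.
(b) no assumed risk — satisfied.
(2): F OR T → true.
(a) no remedial action — holds.
(b) not open/obvious — met.
(3) = T OR T = true.
So Overall is satisfied (T AND T AND T).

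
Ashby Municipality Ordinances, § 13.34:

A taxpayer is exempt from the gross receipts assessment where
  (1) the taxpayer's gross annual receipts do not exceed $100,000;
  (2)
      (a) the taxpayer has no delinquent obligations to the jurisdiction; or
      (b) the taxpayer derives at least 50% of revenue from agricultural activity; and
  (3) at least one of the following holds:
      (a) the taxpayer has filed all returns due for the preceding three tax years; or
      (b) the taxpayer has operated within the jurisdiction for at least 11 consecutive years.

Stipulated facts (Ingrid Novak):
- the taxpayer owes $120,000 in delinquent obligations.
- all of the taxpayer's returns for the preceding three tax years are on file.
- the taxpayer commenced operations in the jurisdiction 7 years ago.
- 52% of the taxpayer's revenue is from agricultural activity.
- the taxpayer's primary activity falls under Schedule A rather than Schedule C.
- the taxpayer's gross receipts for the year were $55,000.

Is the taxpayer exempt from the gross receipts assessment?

(1) receipts ≤ $100,000 — met.
(a) no delinquency — not satisfied.
(b) ≥50% agricultural — holds.
(2) = F OR T = true.
(a) returns current — met.
(b) ≥ 11 yrs in jurisdiction — fails.
So (3) is satisfied (T OR F).
So Overall is satisfied (T AND T AND T).

Yes — exempt.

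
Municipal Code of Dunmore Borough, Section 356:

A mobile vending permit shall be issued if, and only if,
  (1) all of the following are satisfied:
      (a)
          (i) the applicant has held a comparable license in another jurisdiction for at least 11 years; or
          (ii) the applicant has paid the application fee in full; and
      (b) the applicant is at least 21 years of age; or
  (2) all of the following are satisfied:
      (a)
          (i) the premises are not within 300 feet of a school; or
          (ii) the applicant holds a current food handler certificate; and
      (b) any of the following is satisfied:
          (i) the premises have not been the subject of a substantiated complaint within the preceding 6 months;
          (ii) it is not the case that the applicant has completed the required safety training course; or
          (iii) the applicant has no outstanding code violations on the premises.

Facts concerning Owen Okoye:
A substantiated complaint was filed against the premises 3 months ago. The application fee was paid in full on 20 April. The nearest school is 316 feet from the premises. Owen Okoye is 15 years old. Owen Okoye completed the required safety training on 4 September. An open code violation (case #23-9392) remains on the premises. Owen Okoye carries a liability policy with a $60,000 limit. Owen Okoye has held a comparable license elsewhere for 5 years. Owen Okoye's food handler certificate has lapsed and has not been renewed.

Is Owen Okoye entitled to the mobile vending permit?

(i) prior license ≥ 11 yr — not satisfied.
(ii) fee paid — met.
(a) = F OR T = true.
(b) age ≥ 21 — fails.
(1): T AND F → false.
(i) ≥300 ft from school — satisfied.
(ii) food handler cert. — not satisfied.
So (a) is satisfied (T OR F).
(i) no complaint in 6 mo. — not satisfied.
(ii) not (safety training) — not satisfied.
(iii) no code violations — not satisfied.
(b): F OR F OR F → false.
(2) = T AND F = false.
Overall = F OR F = false.

No — denied.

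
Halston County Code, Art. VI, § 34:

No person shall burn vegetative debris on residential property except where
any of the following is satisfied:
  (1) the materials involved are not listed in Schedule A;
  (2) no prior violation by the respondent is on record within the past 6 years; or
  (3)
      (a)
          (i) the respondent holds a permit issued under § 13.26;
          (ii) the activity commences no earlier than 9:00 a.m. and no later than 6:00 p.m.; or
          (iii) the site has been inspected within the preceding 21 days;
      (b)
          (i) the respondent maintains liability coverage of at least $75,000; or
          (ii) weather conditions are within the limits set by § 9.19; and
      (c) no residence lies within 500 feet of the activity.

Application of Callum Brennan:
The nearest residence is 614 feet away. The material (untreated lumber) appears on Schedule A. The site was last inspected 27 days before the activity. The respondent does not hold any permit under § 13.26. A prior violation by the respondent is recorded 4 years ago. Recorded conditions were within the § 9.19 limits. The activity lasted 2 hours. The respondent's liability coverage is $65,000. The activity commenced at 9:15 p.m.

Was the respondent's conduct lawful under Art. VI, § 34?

No — unlawful.

(1) not (Schedule A material) — not met.
(2) no prior violation — fails.
(i) holds permit — not satisfied.
(ii) start within hours — not satisfied.
(iii) site inspected — fails.
(a): F OR F OR F → false.
(i) coverage ≥ $75,000 — fails.
(ii) weather ok — met.
(b): F OR T → true.
(c) no residence in 500 ft — holds.
So (3) is not satisfied (F AND T AND T).
Overall: F OR F OR F → false.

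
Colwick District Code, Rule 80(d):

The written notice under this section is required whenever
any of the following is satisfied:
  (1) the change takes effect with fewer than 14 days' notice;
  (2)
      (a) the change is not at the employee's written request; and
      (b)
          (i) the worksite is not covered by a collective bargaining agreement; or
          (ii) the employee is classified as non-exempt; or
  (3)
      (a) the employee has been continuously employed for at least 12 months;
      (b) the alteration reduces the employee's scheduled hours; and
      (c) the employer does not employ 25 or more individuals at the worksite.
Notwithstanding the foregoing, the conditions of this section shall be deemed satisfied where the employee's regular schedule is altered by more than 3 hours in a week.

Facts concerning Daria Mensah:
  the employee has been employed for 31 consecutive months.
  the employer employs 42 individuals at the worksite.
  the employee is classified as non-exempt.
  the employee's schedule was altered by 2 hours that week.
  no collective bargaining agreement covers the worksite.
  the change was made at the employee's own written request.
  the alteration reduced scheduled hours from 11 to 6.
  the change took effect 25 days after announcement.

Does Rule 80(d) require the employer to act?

(1) < 14 days' notice — fails.
(a) not employee-requested — not satisfied.
(i) no CBA — holds.
(ii) non-exempt — satisfied.
(b) = T OR T = true.
So (2) is not satisfied (F AND T).
(a) tenure ≥ 12 mo. — met.
(b) hours reduced — met.
(c) not (≥ 25 at site) — not satisfied.
(3) = T AND T AND F = false.
So Overall is not satisfied (F OR F OR F).
Exception (schedule shift > 3h) — not satisfied.
Result: main false OR exception false → false.

No — not required.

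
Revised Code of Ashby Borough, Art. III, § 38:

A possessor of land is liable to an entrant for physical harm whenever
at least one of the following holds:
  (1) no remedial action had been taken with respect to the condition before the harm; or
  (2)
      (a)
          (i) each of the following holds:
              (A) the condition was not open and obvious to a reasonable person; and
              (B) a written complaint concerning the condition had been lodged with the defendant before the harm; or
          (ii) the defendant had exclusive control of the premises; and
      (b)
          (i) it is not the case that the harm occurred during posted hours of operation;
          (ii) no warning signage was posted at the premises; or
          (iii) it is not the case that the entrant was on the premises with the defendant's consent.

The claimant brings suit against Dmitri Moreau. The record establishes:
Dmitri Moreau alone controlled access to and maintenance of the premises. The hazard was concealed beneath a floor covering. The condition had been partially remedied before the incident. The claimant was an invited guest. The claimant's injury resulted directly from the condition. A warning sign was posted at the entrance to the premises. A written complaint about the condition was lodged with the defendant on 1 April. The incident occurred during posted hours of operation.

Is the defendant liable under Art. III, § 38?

(1) no remedial action — fails.
(A) not open/obvious — satisfied.
(B) complaint lodged — met.
So (i) is satisfied (T AND T).
(ii) exclusive control — holds.
So (a) is satisfied (T OR T).
(i) not (during posted hours) — not satisfied.
(ii) no signage posted — fails.
(iii) not (consent to enter) — fails.
So (b) is not satisfied (F OR F OR F).
So (2) is not satisfied (T AND F).
Overall: F OR F → false.

No — not liable.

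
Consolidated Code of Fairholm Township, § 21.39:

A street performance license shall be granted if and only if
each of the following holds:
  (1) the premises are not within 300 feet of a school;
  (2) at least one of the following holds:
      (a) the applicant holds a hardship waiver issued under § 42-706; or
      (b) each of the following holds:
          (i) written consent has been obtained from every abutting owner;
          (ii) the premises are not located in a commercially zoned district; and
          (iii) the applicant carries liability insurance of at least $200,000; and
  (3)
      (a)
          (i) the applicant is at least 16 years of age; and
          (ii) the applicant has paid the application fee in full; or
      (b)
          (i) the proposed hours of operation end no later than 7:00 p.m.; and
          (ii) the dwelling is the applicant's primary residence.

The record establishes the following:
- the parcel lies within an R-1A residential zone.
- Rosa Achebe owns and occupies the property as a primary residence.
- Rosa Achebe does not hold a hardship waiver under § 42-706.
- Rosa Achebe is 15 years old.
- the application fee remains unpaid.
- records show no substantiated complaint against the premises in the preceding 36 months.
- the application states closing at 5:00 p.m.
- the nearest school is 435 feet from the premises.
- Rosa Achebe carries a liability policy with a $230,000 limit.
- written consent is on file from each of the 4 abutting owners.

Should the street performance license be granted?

(1) ≥300 ft from school — satisfied.
(a) hardship waiver — not met.
(i) all abutters consent — holds.
(ii) not (commercially zoned) — satisfied.
(iii) insurance ≥ $200,000 — met.
So (b) is satisfied (T AND T AND T).
(2): F OR T → true.
(i) age ≥ 16 — not met.
(ii) fee paid — not satisfied.
(a): F AND F → false.
(i) closes by 7 p.m. — holds.
(ii) primary residence — satisfied.
So (b) is satisfied (T AND T).
So (3) is satisfied (F OR T).
Overall: T AND T AND T → true.

Yes — granted.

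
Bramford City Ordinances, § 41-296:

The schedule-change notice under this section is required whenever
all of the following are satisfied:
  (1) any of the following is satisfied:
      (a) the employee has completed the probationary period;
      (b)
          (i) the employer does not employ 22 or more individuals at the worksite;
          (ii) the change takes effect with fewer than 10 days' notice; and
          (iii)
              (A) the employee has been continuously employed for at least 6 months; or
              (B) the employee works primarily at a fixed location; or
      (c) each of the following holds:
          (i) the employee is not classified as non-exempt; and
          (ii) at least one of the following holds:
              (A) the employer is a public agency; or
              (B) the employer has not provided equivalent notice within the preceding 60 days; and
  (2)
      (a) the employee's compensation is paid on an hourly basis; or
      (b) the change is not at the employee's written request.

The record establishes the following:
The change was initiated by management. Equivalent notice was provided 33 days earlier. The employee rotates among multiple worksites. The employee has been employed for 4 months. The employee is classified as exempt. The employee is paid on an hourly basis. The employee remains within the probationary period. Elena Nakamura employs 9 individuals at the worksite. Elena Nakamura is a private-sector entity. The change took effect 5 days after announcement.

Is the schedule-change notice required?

No — not required.

(a) past probation — not satisfied.
(i) not (≥ 22 at site) — holds.
(ii) < 10 days' notice — holds.
(A) tenure ≥ 6 mo. — fails.
(B) fixed location — not satisfied.
(iii): F OR F → false.
So (b) is not satisfied (T AND T AND F).
(i) not (non-exempt) — satisfied.
(A) public agency — not satisfied.
(B) no recent notice — not met.
(ii) = F OR F = false.
(c): T AND F → false.
(1) = F OR F OR F = false.
(a) hourly-paid — holds.
(b) not employee-requested — holds.
(2) = T OR T = true.
So Overall is not satisfied (F AND T).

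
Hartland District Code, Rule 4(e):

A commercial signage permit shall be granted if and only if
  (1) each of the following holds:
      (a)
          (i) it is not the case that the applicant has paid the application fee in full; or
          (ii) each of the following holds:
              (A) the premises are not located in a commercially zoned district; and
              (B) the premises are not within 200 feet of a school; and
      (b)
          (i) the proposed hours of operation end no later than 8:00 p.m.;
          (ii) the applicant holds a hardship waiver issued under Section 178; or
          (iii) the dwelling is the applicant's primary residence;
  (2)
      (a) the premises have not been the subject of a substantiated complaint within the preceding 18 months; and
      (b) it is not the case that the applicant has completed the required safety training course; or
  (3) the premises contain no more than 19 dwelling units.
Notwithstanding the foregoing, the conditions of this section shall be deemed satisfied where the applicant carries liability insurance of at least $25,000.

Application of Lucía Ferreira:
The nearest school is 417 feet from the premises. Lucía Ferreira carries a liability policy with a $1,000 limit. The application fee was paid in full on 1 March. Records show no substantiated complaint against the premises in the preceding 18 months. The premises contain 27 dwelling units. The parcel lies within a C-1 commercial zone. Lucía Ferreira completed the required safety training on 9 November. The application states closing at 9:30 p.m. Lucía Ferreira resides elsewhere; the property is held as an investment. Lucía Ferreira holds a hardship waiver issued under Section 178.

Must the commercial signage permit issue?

(i) not (fee paid) — fails.
(A) not (commercially zoned) — not met.
(B) ≥200 ft from school — holds.
(ii): F AND T → false.
So (a) is not satisfied (F OR F).
(i) closes by 8 p.m. — not met.
(ii) hardship waiver — met.
(iii) primary residence — not satisfied.
(b): F OR T OR F → true.
(1): F AND T → false.
(a) no complaint in 18 mo. — satisfied.
(b) not (safety training) — fails.
(2) = T AND F = false.
(3) ≤ 19 units — not met.
Overall = F OR F OR F = false.
Exception (insurance ≥ $25,000) — not satisfied.
Result: main false OR exception false → false.

No — denied.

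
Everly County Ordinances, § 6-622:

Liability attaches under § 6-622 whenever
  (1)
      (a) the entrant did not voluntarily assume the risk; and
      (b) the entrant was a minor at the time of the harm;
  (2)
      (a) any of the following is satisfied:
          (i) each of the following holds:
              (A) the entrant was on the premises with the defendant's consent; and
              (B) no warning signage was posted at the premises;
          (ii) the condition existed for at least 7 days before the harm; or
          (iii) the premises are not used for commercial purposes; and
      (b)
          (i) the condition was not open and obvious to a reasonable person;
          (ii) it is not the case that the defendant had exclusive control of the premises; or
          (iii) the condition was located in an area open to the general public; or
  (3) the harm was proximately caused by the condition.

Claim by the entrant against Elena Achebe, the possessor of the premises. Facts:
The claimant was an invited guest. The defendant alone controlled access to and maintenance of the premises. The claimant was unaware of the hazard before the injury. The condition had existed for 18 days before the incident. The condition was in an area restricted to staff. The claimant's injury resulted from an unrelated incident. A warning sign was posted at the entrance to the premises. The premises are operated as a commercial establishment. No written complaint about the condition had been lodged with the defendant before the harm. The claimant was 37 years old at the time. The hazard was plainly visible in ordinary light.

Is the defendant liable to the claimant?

(a) no assumed risk — holds.
(b) entrant a minor — not met.
(1): T AND F → false.
(A) consent to enter — satisfied.
(B) no signage posted — fails.
So (i) is not satisfied (T AND F).
(ii) condition ≥7 days old — holds.
(iii) not (commercial use) — not satisfied.
(a) = F OR T OR F = true.
(i) not open/obvious — not met.
(ii) not (exclusive control) — fails.
(iii) public area — fails.
(b): F OR F OR F → false.
(2): T AND F → false.
(3) proximate cause — not met.
Overall = F OR F OR F = false.

No — not liable.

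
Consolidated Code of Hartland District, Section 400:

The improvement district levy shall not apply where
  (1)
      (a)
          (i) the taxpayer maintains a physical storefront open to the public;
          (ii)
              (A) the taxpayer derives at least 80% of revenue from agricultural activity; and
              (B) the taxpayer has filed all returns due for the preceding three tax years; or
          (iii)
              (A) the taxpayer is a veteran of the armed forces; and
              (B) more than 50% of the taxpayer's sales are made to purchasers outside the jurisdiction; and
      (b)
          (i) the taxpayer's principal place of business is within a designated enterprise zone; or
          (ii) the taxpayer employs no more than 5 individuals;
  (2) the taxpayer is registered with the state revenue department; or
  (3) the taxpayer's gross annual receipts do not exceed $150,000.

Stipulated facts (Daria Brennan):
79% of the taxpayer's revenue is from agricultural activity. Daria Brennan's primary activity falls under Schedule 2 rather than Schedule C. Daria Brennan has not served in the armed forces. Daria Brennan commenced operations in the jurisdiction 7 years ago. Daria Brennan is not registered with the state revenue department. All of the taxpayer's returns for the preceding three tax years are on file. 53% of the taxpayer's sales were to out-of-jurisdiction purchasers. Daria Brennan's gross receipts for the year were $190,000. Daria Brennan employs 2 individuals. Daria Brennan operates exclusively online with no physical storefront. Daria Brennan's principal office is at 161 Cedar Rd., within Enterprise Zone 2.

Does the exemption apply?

No — not exempt.

(i) has storefront — not met.
(A) ≥80% agricultural — not satisfied.
(B) returns current — satisfied.
(ii) = F AND T = false.
(A) veteran — not satisfied.
(B) >50% out-of-jur. sales — holds.
So (iii) is not satisfied (F AND T).
(a): F OR F OR F → false.
(i) in enterprise zone — holds.
(ii) ≤ 5 employees — satisfied.
(b): T OR T → true.
(1): F AND T → false.
(2) state-registered — not satisfied.
(3) receipts ≤ $150,000 — not satisfied.
So Overall is not satisfied (F OR F OR F).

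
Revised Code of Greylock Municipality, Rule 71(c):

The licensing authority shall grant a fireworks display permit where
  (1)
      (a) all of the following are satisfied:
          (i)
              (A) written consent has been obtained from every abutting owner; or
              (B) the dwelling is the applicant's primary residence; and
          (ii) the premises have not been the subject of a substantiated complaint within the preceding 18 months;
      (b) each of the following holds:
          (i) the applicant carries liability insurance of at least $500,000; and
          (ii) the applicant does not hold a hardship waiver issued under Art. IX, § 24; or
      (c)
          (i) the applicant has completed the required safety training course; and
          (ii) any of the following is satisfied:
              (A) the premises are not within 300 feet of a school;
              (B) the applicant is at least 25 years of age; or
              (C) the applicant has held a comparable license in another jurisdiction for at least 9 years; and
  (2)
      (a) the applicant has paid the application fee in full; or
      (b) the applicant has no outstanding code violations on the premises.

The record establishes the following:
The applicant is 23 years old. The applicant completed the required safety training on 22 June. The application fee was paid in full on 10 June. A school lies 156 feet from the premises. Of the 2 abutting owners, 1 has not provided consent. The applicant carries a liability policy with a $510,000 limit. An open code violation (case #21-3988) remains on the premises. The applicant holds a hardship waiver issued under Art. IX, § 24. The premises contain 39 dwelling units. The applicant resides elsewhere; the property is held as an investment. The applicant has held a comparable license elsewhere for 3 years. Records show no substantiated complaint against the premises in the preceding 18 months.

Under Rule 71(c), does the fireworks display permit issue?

No — denied.

(A) all abutters consent — not satisfied.
(B) primary residence — fails.
So (i) is not satisfied (F OR F).
(ii) no complaint in 18 mo. — holds.
(a) = F AND T = false.
(i) insurance ≥ $500,000 — met.
(ii) not (hardship waiver) — not satisfied.
(b) = T AND F = false.
(i) safety training — satisfied.
(A) ≥300 ft from school — fails.
(B) age ≥ 25 — not met.
(C) prior license ≥ 9 yr — not met.
So (ii) is not satisfied (F OR F OR F).
(c) = T AND F = false.
So (1) is not satisfied (F OR F OR F).
(a) fee paid — holds.
(b) no code violations — not met.
(2) = T OR F = true.
So Overall is not satisfied (F AND T).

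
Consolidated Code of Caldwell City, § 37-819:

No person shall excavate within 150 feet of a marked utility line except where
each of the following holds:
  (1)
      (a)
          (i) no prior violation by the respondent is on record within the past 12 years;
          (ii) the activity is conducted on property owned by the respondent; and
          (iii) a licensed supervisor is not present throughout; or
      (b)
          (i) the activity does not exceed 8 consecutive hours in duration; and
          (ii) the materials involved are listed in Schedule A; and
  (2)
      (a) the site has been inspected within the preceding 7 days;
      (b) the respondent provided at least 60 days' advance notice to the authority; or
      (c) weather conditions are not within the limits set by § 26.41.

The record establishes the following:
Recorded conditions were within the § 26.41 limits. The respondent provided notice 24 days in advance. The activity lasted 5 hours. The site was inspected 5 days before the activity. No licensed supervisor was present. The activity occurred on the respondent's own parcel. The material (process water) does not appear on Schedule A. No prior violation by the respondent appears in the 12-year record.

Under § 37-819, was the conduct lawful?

Yes — lawful.

(i) no prior violation — met.
(ii) own property — holds.
(iii) not (supervisor present) — holds.
So (a) is satisfied (T AND T AND T).
(i) ≤ 8 hrs duration — holds.
(ii) Schedule A material — not satisfied.
So (b) is not satisfied (T AND F).
(1): T OR F → true.
(a) site inspected — satisfied.
(b) ≥60 days' notice — fails.
(c) not (weather ok) — not satisfied.
(2): T OR F OR F → true.
Overall: T AND T → true.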